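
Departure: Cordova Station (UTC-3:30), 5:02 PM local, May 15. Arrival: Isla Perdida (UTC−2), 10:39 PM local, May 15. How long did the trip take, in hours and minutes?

4 hours 7 minutes

Departure in UTC: 5:02 PM + 3:30 = 8:32 PM on May 15.
Arrival in UTC: 10:39 PM + 2:00 = 12:39 AM on May 16.
Elapsed = 12:39 AM − 8:32 PM (+1 day) = 4 hours 7 minutes.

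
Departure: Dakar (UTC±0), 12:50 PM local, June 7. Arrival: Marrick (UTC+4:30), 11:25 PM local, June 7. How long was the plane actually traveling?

Departure is already UTC: 12:50 PM on Jun 7.
Arrival in UTC: 11:25 PM − 4:30 = 6:55 PM on Jun 7.
Elapsed = 6:55 PM − 12:50 PM = 6 hours 5 minutes.

6 hours 5 minutes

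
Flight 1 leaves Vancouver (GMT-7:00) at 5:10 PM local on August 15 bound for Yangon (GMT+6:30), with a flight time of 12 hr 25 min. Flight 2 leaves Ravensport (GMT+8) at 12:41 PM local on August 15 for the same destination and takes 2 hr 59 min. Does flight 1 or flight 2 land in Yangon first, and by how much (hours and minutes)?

Flight 1 in UTC: 5:10 PM + 7:00 = 12:10 AM on Aug 16.
+12 hours and 25 minutes → arrive 12:35 PM UTC on Aug 16.
Flight 2 in UTC: 12:41 PM − 8:00 = 4:41 AM on Aug 15.
+2 hours and 59 minutes → arrive 7:40 AM UTC on Aug 15.
Flight 2 lands earlier by 28 hours 55 minutes.

the second, by 28 hours 55 minutes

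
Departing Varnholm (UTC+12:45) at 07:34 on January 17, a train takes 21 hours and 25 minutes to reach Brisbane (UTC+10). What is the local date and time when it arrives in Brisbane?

02:14 on January 18

Convert departure to UTC: 07:34 − 12:45 = 18:49 UTC on Jan 16.
Add 21 hours and 25 minutes travel time → 16:14 UTC (Jan 17).
Brisbane is UTC+10:00, so local arrival = 16:14 + 10:00 = 02:14 on Jan 18.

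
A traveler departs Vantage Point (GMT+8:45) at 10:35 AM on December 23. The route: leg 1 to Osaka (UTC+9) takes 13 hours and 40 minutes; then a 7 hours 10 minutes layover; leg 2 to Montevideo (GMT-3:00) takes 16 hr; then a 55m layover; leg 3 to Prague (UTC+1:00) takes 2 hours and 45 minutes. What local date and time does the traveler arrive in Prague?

7:20 PM on December 24

Convert departure to UTC: 10:35 AM − 8:45 = 1:50 AM UTC on Dec 23.
Add 13 hours 40 minutes leg 1 → 3:30 PM UTC.
Add 7 hours 10 minutes layover in Osaka → 10:40 PM UTC.
Add 16 hours leg 2 → 2:40 PM UTC (Dec 24).
Add 55 minutes layover in Montevideo → 3:35 PM UTC.
Add 2 hours 45 minutes leg 3 → 6:20 PM UTC.
Prague is UTC+1:00, so local arrival = 6:20 PM + 1:00 = 7:20 PM on Dec 24.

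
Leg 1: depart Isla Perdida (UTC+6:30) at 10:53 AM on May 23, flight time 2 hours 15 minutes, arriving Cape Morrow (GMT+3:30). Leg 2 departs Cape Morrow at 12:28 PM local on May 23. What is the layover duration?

2 hours 20 minutes

Convert departure to UTC: 10:53 AM − 6:30 = 4:23 AM UTC on May 23.
Add 2 hours and 15 minutes flight time → 6:38 AM UTC.
Cape Morrow is UTC+3:30, so local arrival = 6:38 AM + 3:30 = 10:08 AM on May 23.
Layover = 12:28 PM − 10:08 AM = 2 hours 20 minutes.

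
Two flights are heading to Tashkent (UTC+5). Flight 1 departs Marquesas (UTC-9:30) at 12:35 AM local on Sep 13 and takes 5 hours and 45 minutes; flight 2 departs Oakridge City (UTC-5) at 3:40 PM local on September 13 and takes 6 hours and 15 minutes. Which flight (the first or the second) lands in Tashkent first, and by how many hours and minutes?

Flight 1 in UTC: 12:35 AM + 9:30 = 10:05 AM on Sep 13.
+5 hours 45 minutes → arrive 3:50 PM UTC on Sep 13.
Flight 2 in UTC: 3:40 PM + 5:00 = 8:40 PM on Sep 13.
+6 hours 15 minutes → arrive 2:55 AM UTC on Sep 14.
Flight 1 lands earlier by 11 hours 5 minutes.

the first, by 11 hours 5 minutes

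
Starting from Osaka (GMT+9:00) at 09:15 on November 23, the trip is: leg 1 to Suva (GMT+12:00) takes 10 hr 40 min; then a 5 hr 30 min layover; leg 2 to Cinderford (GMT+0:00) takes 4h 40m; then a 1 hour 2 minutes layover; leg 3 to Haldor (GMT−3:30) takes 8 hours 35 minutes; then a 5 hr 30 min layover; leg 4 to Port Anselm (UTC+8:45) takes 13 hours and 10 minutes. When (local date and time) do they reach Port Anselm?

Convert departure to UTC: 09:15 − 9:00 = 00:15 UTC on Nov 23.
Add 10 hours 40 minutes leg 1 → 10:55 UTC.
Add 5 hours 30 minutes layover in Suva → 16:25 UTC.
Add 4 hours and 40 minutes leg 2 → 21:05 UTC.
Add 1 hour 2 minutes layover in Cinderford → 22:07 UTC.
Add 8 hours 35 minutes leg 3 → 06:42 UTC (Nov 24).
Add 5 hours 30 minutes layover in Haldor → 12:12 UTC.
Add 13 hours 10 minutes leg 4 → 01:22 UTC (Nov 25).
Port Anselm is UTC+8:45, so local arrival = 01:22 + 8:45 = 10:07 on Nov 25.

10:07 on November 25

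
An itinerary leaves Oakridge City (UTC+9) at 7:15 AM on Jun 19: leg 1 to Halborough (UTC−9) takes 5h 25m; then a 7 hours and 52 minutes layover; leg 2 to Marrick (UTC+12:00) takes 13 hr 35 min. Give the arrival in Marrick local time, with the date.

1:07 PM on June 20

Convert departure to UTC: 7:15 AM − 9:00 = 10:15 PM UTC on Jun 18.
Add 5 hours and 25 minutes leg 1 → 3:40 AM UTC (Jun 19).
Add 7 hours 52 minutes layover in Halborough → 11:32 AM UTC.
Add 13 hours 35 minutes leg 2 → 1:07 AM UTC (Jun 20).
Marrick is UTC+12:00, so local arrival = 1:07 AM + 12:00 = 1:07 PM on Jun 20.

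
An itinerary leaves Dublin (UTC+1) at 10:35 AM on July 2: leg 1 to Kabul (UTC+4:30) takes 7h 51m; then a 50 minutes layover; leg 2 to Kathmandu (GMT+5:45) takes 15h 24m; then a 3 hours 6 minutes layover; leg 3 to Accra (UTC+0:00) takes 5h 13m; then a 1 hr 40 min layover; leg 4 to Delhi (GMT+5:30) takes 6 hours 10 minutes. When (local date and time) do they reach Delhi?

Convert departure to UTC: 10:35 AM − 1:00 = 9:35 AM UTC on Jul 2.
Add 7 hours 51 minutes leg 1 → 5:26 PM UTC.
Add 50 minutes layover in Kabul → 6:16 PM UTC.
Add 15 hours 24 minutes leg 2 → 9:40 AM UTC (Jul 3).
Add 3 hours and 6 minutes layover in Kathmandu → 12:46 PM UTC.
Add 5 hours 13 minutes leg 3 → 5:59 PM UTC.
Add 1 hour 40 minutes layover in Accra → 7:39 PM UTC.
Add 6 hours and 10 minutes leg 4 → 1:49 AM UTC (Jul 4).
Delhi is UTC+5:30, so local arrival = 1:49 AM + 5:30 = 7:19 AM on Jul 4.

7:19 AM on July 4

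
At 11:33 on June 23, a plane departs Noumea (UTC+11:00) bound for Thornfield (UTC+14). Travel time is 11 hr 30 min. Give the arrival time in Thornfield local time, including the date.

02:03 on June 24

Thornfield is 3:00 ahead of Noumea.
After 11 hours and 30 minutes it is 23:03 in Noumea.
Shift by the zone difference: 23:03 + 3:00 = 02:03 on Jun 24 in Thornfield.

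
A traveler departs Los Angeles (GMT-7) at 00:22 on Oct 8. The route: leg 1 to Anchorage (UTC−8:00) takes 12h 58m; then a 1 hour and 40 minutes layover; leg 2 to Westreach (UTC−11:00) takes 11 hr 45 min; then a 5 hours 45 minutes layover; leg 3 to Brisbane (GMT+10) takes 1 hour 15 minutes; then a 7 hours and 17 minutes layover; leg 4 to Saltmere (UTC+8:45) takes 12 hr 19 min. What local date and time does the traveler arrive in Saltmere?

21:06 on Oct 10

Convert departure to UTC: 00:22 + 7:00 = 07:22 UTC on Oct 8.
Add 12 hours and 58 minutes leg 1 → 20:20 UTC.
Add 1 hour 40 minutes layover in Anchorage → 22:00 UTC.
Add 11 hours and 45 minutes leg 2 → 09:45 UTC (Oct 9).
Add 5 hours 45 minutes layover in Westreach → 15:30 UTC.
Add 1 hour and 15 minutes leg 3 → 16:45 UTC.
Add 7 hours 17 minutes layover in Brisbane → 00:02 UTC (Oct 10).
Add 12 hours and 19 minutes leg 4 → 12:21 UTC.
Saltmere is UTC+8:45, so local arrival = 12:21 + 8:45 = 21:06 on Oct 10.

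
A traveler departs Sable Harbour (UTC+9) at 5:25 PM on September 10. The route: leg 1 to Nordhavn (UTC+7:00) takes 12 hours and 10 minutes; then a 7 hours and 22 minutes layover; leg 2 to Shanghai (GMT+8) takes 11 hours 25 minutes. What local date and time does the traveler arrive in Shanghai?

11:22 PM on Sep 11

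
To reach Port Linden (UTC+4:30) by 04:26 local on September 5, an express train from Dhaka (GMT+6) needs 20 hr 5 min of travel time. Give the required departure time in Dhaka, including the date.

Target arrival in UTC: 04:26 − 4:30 = 23:56 on Sep 4.
Subtract 20 hours 5 minutes → departure 03:51 UTC on Sep 4.
Dhaka is UTC+6:00: 03:51 + 6:00 = 09:51 on Sep 4.

09:51 on Sep 4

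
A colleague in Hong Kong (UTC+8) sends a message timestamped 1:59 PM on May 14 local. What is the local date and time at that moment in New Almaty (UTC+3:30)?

9:29 AM on May 14

In UTC: 1:59 PM − 8:00 = 5:59 AM on May 14.
New Almaty is UTC+3:30: 5:59 AM + 3:30 = 9:29 AM on May 14.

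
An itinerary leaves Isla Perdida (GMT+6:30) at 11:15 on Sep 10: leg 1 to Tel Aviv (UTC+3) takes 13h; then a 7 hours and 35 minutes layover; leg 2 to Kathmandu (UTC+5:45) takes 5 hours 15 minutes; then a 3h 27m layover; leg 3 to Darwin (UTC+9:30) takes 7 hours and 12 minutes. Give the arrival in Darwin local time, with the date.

Convert departure to UTC: 11:15 − 6:30 = 04:45 UTC on Sep 10.
Add 13 hours leg 1 → 17:45 UTC.
Add 7 hours and 35 minutes layover in Tel Aviv → 01:20 UTC (Sep 11).
Add 5 hours 15 minutes leg 2 → 06:35 UTC.
Add 3 hours 27 minutes layover in Kathmandu → 10:02 UTC.
Add 7 hours and 12 minutes leg 3 → 17:14 UTC.
Darwin is UTC+9:30, so local arrival = 17:14 + 9:30 = 02:44 on Sep 12.

02:44 on September 12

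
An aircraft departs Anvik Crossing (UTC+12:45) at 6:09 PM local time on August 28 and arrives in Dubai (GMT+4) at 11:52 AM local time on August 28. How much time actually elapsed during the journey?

2 hours 28 minutes

Dubai is 8:45 behind Anvik Crossing.
Clock-face elapsed time (ignoring zones) is −6 hours 17 minutes.
Actual elapsed = −6 hours 17 minutes + 8:45 = 2 hours 28 minutes.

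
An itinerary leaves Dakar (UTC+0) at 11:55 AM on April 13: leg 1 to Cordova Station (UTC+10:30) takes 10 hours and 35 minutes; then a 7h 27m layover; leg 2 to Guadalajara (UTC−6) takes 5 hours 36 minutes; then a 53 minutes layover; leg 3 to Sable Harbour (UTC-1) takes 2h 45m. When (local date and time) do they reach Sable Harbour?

Dakar is at UTC+0, so departure is already 11:55 AM UTC on Apr 13.
Add 10 hours 35 minutes leg 1 → 10:30 PM UTC.
Add 7 hours 27 minutes layover in Cordova Station → 5:57 AM UTC (Apr 14).
Add 5 hours 36 minutes leg 2 → 11:33 AM UTC.
Add 53 minutes layover in Guadalajara → 12:26 PM UTC.
Add 2 hours and 45 minutes leg 3 → 3:11 PM UTC.
Sable Harbour is UTC−1:00, so local arrival = 3:11 PM − 1:00 = 2:11 PM on Apr 14.

2:11 PM on April 14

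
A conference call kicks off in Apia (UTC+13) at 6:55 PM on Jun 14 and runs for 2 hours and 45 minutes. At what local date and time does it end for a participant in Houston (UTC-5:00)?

Convert start to UTC: 6:55 PM − 13:00 = 5:55 AM UTC on Jun 14.
Add 2 hours 45 minutes duration → 8:40 AM UTC.
Houston is UTC−5:00, so local end time = 8:40 AM − 5:00 = 3:40 AM on Jun 14.

3:40 AM on June 14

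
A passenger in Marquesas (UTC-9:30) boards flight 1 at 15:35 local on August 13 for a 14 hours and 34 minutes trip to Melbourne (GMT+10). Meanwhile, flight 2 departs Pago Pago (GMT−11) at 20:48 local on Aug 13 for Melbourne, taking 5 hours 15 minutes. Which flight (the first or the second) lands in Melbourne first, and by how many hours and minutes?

Flight 1 in UTC: 15:35 + 9:30 = 01:05 on Aug 14.
+14 hours and 34 minutes → arrive 15:39 UTC on Aug 14.
Flight 2 in UTC: 20:48 + 11:00 = 07:48 on Aug 14.
+5 hours 15 minutes → arrive 13:03 UTC on Aug 14.
Flight 2 lands earlier by 2 hours 36 minutes.

the second, by 2 hours 36 minutes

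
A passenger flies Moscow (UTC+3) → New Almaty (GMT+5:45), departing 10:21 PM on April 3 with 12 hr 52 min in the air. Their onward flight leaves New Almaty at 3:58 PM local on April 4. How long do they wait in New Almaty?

2 hours

Convert departure to UTC: 10:21 PM − 3:00 = 7:21 PM UTC on Apr 3.
Add 12 hours and 52 minutes flight time → 8:13 AM UTC (Apr 4).
New Almaty is UTC+5:45, so local arrival = 8:13 AM + 5:45 = 1:58 PM on Apr 4.
Layover = 3:58 PM − 1:58 PM = 2 hours.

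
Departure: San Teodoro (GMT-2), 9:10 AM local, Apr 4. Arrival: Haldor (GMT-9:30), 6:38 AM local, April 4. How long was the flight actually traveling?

4 hours 58 minutes

Haldor is 7:30 behind San Teodoro.
Clock-face elapsed time (ignoring zones) is −2 hours 32 minutes.
Actual elapsed = −2 hours 32 minutes + 7:30 = 4 hours 58 minutes.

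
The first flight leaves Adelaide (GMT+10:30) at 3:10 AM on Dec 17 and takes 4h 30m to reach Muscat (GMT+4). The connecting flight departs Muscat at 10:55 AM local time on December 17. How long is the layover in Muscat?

9 hours 45 minutes

Convert departure to UTC: 3:10 AM − 10:30 = 4:40 PM UTC on Dec 16.
Add 4 hours and 30 minutes flight time → 9:10 PM UTC.
Muscat is UTC+4:00, so local arrival = 9:10 PM + 4:00 = 1:10 AM on Dec 17.
Layover = 10:55 AM − 1:10 AM = 9 hours 45 minutes.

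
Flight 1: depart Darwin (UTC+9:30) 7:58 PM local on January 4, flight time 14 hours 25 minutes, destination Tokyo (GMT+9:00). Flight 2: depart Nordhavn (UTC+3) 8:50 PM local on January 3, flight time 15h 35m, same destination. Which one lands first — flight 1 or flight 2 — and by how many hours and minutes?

the second, by 15 hours 28 minutes

Flight 1 in UTC: 7:58 PM − 9:30 = 10:28 AM on Jan 4.
+14 hours and 25 minutes → arrive 12:53 AM UTC on Jan 5.
Flight 2 in UTC: 8:50 PM − 3:00 = 5:50 PM on Jan 3.
+15 hours 35 minutes → arrive 9:25 AM UTC on Jan 4.
Flight 2 lands earlier by 15 hours 28 minutes.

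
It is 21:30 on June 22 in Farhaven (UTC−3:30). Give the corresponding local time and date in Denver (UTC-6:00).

Denver is 2:30 behind Farhaven.
Shift by the zone difference: 21:30 − 2:30 = 19:00 on Jun 22 in Denver.

19:00 on Jun 22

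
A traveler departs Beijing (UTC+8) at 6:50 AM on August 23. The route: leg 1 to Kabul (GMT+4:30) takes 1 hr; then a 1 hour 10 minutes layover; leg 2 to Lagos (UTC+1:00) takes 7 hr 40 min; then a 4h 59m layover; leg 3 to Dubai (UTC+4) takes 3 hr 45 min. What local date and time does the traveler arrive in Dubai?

9:24 PM on Aug 23

Convert departure to UTC: 6:50 AM − 8:00 = 10:50 PM UTC on Aug 22.
Add 1 hour leg 1 → 11:50 PM UTC.
Add 1 hour 10 minutes layover in Kabul → 1:00 AM UTC (Aug 23).
Add 7 hours and 40 minutes leg 2 → 8:40 AM UTC.
Add 4 hours 59 minutes layover in Lagos → 1:39 PM UTC.
Add 3 hours and 45 minutes leg 3 → 5:24 PM UTC.
Dubai is UTC+4:00, so local arrival = 5:24 PM + 4:00 = 9:24 PM on Aug 23.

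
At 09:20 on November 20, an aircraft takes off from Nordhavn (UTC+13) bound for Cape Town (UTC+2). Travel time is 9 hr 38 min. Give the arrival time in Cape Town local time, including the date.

07:58 on Nov 20

Convert departure to UTC: 09:20 − 13:00 = 20:20 UTC on Nov 19.
Add 9 hours and 38 minutes travel time → 05:58 UTC (Nov 20).
Cape Town is UTC+2:00, so local arrival = 05:58 + 2:00 = 07:58 on Nov 20.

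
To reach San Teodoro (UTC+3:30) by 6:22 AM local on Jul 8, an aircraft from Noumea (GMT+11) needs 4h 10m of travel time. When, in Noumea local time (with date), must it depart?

9:42 AM on Jul 8

Target arrival in UTC: 6:22 AM − 3:30 = 2:52 AM on Jul 8.
Subtract 4 hours 10 minutes → departure 10:42 PM UTC on Jul 7.
Noumea is UTC+11:00: 10:42 PM + 11:00 = 9:42 AM on Jul 8.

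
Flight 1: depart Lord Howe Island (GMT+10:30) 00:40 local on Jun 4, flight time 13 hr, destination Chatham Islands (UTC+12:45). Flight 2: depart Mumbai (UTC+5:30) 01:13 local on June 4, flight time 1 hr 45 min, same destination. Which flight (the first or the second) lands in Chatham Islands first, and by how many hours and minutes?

Flight 1 in UTC: 00:40 − 10:30 = 14:10 on Jun 3.
+13 hours → arrive 03:10 UTC on Jun 4.
Flight 2 in UTC: 01:13 − 5:30 = 19:43 on Jun 3.
+1 hour and 45 minutes → arrive 21:28 UTC on Jun 3.
Flight 2 lands earlier by 5 hours 42 minutes.

the second, by 5 hours 42 minutes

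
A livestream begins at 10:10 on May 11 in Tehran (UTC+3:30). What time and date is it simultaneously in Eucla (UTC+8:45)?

In UTC: 10:10 − 3:30 = 06:40 on May 11.
Eucla is UTC+8:45: 06:40 + 8:45 = 15:25 on May 11.

15:25 on May 11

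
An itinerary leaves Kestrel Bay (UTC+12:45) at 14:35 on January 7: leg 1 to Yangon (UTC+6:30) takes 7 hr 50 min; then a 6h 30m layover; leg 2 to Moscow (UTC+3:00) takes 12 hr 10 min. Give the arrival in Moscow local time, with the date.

Convert departure to UTC: 14:35 − 12:45 = 01:50 UTC on Jan 7.
Add 7 hours and 50 minutes leg 1 → 09:40 UTC.
Add 6 hours and 30 minutes layover in Yangon → 16:10 UTC.
Add 12 hours and 10 minutes leg 2 → 04:20 UTC (Jan 8).
Moscow is UTC+3:00, so local arrival = 04:20 + 3:00 = 07:20 on Jan 8.

07:20 on January 8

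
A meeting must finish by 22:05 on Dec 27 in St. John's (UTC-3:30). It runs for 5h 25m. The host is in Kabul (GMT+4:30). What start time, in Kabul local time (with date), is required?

Target end time in UTC: 22:05 + 3:30 = 01:35 on Dec 28.
Subtract 5 hours and 25 minutes → start 20:10 UTC on Dec 27.
Kabul is UTC+4:30: 20:10 + 4:30 = 00:40 on Dec 28.

00:40 on December 28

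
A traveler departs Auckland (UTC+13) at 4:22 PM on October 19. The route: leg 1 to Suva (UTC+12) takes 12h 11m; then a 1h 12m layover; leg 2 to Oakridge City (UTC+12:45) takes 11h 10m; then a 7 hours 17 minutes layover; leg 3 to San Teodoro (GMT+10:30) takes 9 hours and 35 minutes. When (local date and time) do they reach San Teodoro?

7:17 AM on October 21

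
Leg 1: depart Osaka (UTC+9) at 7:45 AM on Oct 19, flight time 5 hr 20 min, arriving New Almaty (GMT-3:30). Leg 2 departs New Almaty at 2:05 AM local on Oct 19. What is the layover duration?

Convert departure to UTC: 7:45 AM − 9:00 = 10:45 PM UTC on Oct 18.
Add 5 hours and 20 minutes flight time → 4:05 AM UTC (Oct 19).
New Almaty is UTC−3:30, so local arrival = 4:05 AM − 3:30 = 12:35 AM on Oct 19.
Layover = 2:05 AM − 12:35 AM = 1 hour 30 minutes.

1 hour 30 minutes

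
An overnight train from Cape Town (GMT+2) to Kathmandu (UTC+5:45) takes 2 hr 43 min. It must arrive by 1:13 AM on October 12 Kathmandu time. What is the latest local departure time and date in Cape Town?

6:45 PM on October 11

Target arrival in UTC: 1:13 AM − 5:45 = 7:28 PM on Oct 11.
Subtract 2 hours 43 minutes → departure 4:45 PM UTC on Oct 11.
Cape Town is UTC+2:00: 4:45 PM + 2:00 = 6:45 PM on Oct 11.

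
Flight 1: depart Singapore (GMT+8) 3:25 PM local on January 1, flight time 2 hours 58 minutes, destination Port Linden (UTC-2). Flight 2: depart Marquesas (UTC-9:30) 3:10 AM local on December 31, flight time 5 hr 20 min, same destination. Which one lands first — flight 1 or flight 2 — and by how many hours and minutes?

the second, by 16 hours 23 minutes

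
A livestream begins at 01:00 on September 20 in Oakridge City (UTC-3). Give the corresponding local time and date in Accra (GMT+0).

04:00 on Sep 20

In UTC: 01:00 + 3:00 = 04:00 on Sep 20.
Accra is UTC+0, so it is 04:00 on Sep 20.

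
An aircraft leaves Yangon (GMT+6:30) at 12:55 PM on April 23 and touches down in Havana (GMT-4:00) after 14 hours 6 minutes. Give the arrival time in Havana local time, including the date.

Convert departure to UTC: 12:55 PM − 6:30 = 6:25 AM UTC on Apr 23.
Add 14 hours and 6 minutes travel time → 8:31 PM UTC.
Havana is UTC−4:00, so local arrival = 8:31 PM − 4:00 = 4:31 PM on Apr 23.

4:31 PM on April 23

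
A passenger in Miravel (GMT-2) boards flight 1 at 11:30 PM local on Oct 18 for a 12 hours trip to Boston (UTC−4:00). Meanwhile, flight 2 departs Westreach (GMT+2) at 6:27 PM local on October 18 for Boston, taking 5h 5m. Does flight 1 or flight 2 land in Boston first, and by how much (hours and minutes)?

Flight 1 in UTC: 11:30 PM + 2:00 = 1:30 AM on Oct 19.
+12 hours → arrive 1:30 PM UTC on Oct 19.
Flight 2 in UTC: 6:27 PM − 2:00 = 4:27 PM on Oct 18.
+5 hours and 5 minutes → arrive 9:32 PM UTC on Oct 18.
Flight 2 lands earlier by 15 hours 58 minutes.

the second, by 15 hours 58 minutes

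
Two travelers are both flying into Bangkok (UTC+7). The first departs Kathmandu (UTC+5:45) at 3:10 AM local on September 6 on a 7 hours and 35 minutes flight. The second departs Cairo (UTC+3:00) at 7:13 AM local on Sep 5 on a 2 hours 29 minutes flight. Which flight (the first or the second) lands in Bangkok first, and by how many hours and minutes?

Flight 1 in UTC: 3:10 AM − 5:45 = 9:25 PM on Sep 5.
+7 hours 35 minutes → arrive 5:00 AM UTC on Sep 6.
Flight 2 in UTC: 7:13 AM − 3:00 = 4:13 AM on Sep 5.
+2 hours and 29 minutes → arrive 6:42 AM UTC on Sep 5.
Flight 2 lands earlier by 22 hours 18 minutes.

the second, by 22 hours 18 minutes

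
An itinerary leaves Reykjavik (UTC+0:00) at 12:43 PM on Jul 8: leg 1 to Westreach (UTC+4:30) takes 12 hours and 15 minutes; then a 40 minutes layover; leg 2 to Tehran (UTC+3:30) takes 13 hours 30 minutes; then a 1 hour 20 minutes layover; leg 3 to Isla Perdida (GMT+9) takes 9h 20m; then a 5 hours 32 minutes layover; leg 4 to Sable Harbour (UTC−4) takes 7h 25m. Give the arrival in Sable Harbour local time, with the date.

Reykjavik is at UTC+0, so departure is already 12:43 PM UTC on Jul 8.
Add 12 hours 15 minutes leg 1 → 12:58 AM UTC (Jul 9).
Add 40 minutes layover in Westreach → 1:38 AM UTC.
Add 13 hours 30 minutes leg 2 → 3:08 PM UTC.
Add 1 hour and 20 minutes layover in Tehran → 4:28 PM UTC.
Add 9 hours 20 minutes leg 3 → 1:48 AM UTC (Jul 10).
Add 5 hours 32 minutes layover in Isla Perdida → 7:20 AM UTC.
Add 7 hours and 25 minutes leg 4 → 2:45 PM UTC.
Sable Harbour is UTC−4:00, so local arrival = 2:45 PM − 4:00 = 10:45 AM on Jul 10.

10:45 AM on July 10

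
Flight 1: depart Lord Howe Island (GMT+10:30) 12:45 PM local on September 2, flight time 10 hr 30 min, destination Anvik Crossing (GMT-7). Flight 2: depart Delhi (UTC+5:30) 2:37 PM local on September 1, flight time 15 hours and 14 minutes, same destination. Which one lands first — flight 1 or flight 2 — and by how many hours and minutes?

the second, by 12 hours 24 minutes

Flight 1 in UTC: 12:45 PM − 10:30 = 2:15 AM on Sep 2.
+10 hours and 30 minutes → arrive 12:45 PM UTC on Sep 2.
Flight 2 in UTC: 2:37 PM − 5:30 = 9:07 AM on Sep 1.
+15 hours 14 minutes → arrive 12:21 AM UTC on Sep 2.
Flight 2 lands earlier by 12 hours 24 minutes.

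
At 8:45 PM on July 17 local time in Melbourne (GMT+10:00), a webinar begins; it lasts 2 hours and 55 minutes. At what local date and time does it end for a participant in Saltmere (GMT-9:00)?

Convert start to UTC: 8:45 PM − 10:00 = 10:45 AM UTC on Jul 17.
Add 2 hours and 55 minutes duration → 1:40 PM UTC.
Saltmere is UTC−9:00, so local end time = 1:40 PM − 9:00 = 4:40 AM on Jul 17.

4:40 AM on Jul 17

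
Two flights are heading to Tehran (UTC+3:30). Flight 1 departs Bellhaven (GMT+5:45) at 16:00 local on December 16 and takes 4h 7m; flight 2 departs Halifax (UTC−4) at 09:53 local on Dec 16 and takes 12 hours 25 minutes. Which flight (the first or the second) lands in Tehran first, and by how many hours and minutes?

the first, by 11 hours 56 minutes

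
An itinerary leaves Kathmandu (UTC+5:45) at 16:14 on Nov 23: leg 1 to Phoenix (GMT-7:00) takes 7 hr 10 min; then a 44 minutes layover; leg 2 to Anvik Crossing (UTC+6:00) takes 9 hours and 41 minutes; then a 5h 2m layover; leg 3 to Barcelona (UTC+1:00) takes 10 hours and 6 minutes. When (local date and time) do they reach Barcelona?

20:12 on November 24

Convert departure to UTC: 16:14 − 5:45 = 10:29 UTC on Nov 23.
Add 7 hours and 10 minutes leg 1 → 17:39 UTC.
Add 44 minutes layover in Phoenix → 18:23 UTC.
Add 9 hours and 41 minutes leg 2 → 04:04 UTC (Nov 24).
Add 5 hours 2 minutes layover in Anvik Crossing → 09:06 UTC.
Add 10 hours and 6 minutes leg 3 → 19:12 UTC.
Barcelona is UTC+1:00, so local arrival = 19:12 + 1:00 = 20:12 on Nov 24.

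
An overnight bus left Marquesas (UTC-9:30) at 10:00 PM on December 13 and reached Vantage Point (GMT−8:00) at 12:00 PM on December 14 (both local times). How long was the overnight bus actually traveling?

Departure in UTC: 10:00 PM + 9:30 = 7:30 AM on Dec 14.
Arrival in UTC: 12:00 PM + 8:00 = 8:00 PM on Dec 14.
Elapsed = 8:00 PM − 7:30 AM = 12 hours 30 minutes.

12 hours 30 minutes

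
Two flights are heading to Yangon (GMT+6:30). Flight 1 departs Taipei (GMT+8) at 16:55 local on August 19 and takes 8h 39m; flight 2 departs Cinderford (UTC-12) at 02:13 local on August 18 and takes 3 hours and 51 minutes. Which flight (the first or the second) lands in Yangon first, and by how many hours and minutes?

the second, by 23 hours 30 minutes

Flight 1 in UTC: 16:55 − 8:00 = 08:55 on Aug 19.
+8 hours 39 minutes → arrive 17:34 UTC on Aug 19.
Flight 2 in UTC: 02:13 + 12:00 = 14:13 on Aug 18.
+3 hours and 51 minutes → arrive 18:04 UTC on Aug 18.
Flight 2 lands earlier by 23 hours 30 minutes.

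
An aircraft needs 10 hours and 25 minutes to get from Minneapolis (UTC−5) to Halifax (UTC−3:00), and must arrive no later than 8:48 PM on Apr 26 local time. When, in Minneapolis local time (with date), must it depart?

Target arrival in UTC: 8:48 PM + 3:00 = 11:48 PM on Apr 26.
Subtract 10 hours and 25 minutes → departure 1:23 PM UTC on Apr 26.
Minneapolis is UTC−5:00: 1:23 PM − 5:00 = 8:23 AM on Apr 26.

8:23 AM on Apr 26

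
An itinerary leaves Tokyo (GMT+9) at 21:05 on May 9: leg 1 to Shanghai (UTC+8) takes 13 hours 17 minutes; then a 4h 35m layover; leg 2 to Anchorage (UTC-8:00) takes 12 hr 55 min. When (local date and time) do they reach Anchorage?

10:52 on May 10

Convert departure to UTC: 21:05 − 9:00 = 12:05 UTC on May 9.
Add 13 hours 17 minutes leg 1 → 01:22 UTC (May 10).
Add 4 hours and 35 minutes layover in Shanghai → 05:57 UTC.
Add 12 hours and 55 minutes leg 2 → 18:52 UTC.
Anchorage is UTC−8:00, so local arrival = 18:52 − 8:00 = 10:52 on May 10.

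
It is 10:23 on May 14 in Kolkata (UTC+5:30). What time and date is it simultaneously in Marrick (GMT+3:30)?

08:23 on May 14

In UTC: 10:23 − 5:30 = 04:53 on May 14.
Marrick is UTC+3:30: 04:53 + 3:30 = 08:23 on May 14.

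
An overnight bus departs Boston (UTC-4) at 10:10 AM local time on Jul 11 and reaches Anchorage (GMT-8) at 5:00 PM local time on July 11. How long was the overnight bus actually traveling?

Departure in UTC: 10:10 AM + 4:00 = 2:10 PM on Jul 11.
Arrival in UTC: 5:00 PM + 8:00 = 1:00 AM on Jul 12.
Elapsed = 1:00 AM − 2:10 PM (+1 day) = 10 hours 50 minutes.

10 hours 50 minutes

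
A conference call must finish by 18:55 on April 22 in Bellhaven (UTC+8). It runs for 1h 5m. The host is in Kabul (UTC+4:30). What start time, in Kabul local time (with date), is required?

Target end time in UTC: 18:55 − 8:00 = 10:55 on Apr 22.
Subtract 1 hour 5 minutes → start 09:50 UTC on Apr 22.
Kabul is UTC+4:30: 09:50 + 4:30 = 14:20 on Apr 22.

14:20 on April 22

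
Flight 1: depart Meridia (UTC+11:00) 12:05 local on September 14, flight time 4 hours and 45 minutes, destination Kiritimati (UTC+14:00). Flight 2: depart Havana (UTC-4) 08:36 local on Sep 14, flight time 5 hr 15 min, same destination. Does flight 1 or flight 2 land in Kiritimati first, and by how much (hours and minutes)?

the first, by 12 hours 1 minute

Flight 1 in UTC: 12:05 − 11:00 = 01:05 on Sep 14.
+4 hours 45 minutes → arrive 05:50 UTC on Sep 14.
Flight 2 in UTC: 08:36 + 4:00 = 12:36 on Sep 14.
+5 hours 15 minutes → arrive 17:51 UTC on Sep 14.
Flight 1 lands earlier by 12 hours 1 minute.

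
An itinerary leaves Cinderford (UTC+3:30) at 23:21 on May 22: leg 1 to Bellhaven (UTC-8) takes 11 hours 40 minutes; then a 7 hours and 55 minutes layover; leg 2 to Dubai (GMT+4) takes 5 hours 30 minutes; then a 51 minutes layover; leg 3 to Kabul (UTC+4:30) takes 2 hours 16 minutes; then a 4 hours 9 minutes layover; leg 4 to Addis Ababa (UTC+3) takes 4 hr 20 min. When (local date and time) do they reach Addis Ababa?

11:32 on May 24

Convert departure to UTC: 23:21 − 3:30 = 19:51 UTC on May 22.
Add 11 hours 40 minutes leg 1 → 07:31 UTC (May 23).
Add 7 hours and 55 minutes layover in Bellhaven → 15:26 UTC.
Add 5 hours and 30 minutes leg 2 → 20:56 UTC.
Add 51 minutes layover in Dubai → 21:47 UTC.
Add 2 hours 16 minutes leg 3 → 00:03 UTC (May 24).
Add 4 hours and 9 minutes layover in Kabul → 04:12 UTC.
Add 4 hours and 20 minutes leg 4 → 08:32 UTC.
Addis Ababa is UTC+3:00, so local arrival = 08:32 + 3:00 = 11:32 on May 24.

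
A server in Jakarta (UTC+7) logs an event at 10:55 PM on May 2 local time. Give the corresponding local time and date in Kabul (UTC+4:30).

8:25 PM on May 2

Kabul is 2:30 behind Jakarta.
Shift by the zone difference: 10:55 PM − 2:30 = 8:25 PM on May 2 in Kabul.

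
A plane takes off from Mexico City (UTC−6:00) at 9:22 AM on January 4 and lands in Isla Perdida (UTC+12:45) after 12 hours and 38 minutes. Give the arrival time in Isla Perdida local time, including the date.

4:45 PM on January 5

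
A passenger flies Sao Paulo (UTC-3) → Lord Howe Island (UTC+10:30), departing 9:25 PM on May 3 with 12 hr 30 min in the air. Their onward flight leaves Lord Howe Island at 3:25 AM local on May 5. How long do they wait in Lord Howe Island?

4 hours

Convert departure to UTC: 9:25 PM + 3:00 = 12:25 AM UTC on May 4.
Add 12 hours and 30 minutes flight time → 12:55 PM UTC.
Lord Howe Island is UTC+10:30, so local arrival = 12:55 PM + 10:30 = 11:25 PM on May 4.
Layover = 3:25 AM − 11:25 PM (+1 day) = 4 hours.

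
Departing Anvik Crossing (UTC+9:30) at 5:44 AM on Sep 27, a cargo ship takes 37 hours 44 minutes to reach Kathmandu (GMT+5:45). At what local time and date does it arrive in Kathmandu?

Convert departure to UTC: 5:44 AM − 9:30 = 8:14 PM UTC on Sep 26.
Add 37 hours and 44 minutes travel time → 9:58 AM UTC (Sep 28).
Kathmandu is UTC+5:45, so local arrival = 9:58 AM + 5:45 = 3:43 PM on Sep 28.

3:43 PM on September 28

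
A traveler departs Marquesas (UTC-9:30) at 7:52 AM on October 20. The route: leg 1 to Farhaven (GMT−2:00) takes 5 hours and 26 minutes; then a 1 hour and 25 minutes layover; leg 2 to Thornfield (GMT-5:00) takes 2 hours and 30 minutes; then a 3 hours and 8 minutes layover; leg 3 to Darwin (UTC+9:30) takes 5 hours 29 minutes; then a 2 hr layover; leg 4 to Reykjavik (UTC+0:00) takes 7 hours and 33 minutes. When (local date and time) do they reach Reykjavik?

8:53 PM on October 21

Convert departure to UTC: 7:52 AM + 9:30 = 5:22 PM UTC on Oct 20.
Add 5 hours and 26 minutes leg 1 → 10:48 PM UTC.
Add 1 hour and 25 minutes layover in Farhaven → 12:13 AM UTC (Oct 21).
Add 2 hours 30 minutes leg 2 → 2:43 AM UTC.
Add 3 hours 8 minutes layover in Thornfield → 5:51 AM UTC.
Add 5 hours 29 minutes leg 3 → 11:20 AM UTC.
Add 2 hours layover in Darwin → 1:20 PM UTC.
Add 7 hours and 33 minutes leg 4 → 8:53 PM UTC.
Reykjavik is UTC+0, so local arrival is the same: 8:53 PM on Oct 21.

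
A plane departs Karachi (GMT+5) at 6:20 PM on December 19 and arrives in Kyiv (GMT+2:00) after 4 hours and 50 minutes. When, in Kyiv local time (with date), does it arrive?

8:10 PM on Dec 19

Convert departure to UTC: 6:20 PM − 5:00 = 1:20 PM UTC on Dec 19.
Add 4 hours 50 minutes travel time → 6:10 PM UTC.
Kyiv is UTC+2:00, so local arrival = 6:10 PM + 2:00 = 8:10 PM on Dec 19.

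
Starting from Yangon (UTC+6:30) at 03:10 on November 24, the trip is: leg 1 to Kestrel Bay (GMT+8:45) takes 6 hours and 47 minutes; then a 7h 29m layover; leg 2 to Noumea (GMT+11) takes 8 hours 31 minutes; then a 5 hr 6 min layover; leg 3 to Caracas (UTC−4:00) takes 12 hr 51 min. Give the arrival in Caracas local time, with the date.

09:24 on November 25

Convert departure to UTC: 03:10 − 6:30 = 20:40 UTC on Nov 23.
Add 6 hours 47 minutes leg 1 → 03:27 UTC (Nov 24).
Add 7 hours and 29 minutes layover in Kestrel Bay → 10:56 UTC.
Add 8 hours 31 minutes leg 2 → 19:27 UTC.
Add 5 hours and 6 minutes layover in Noumea → 00:33 UTC (Nov 25).
Add 12 hours 51 minutes leg 3 → 13:24 UTC.
Caracas is UTC−4:00, so local arrival = 13:24 − 4:00 = 09:24 on Nov 25.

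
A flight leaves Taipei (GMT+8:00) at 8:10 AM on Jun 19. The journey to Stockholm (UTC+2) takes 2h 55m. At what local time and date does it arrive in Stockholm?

Convert departure to UTC: 8:10 AM − 8:00 = 12:10 AM UTC on Jun 19.
Add 2 hours 55 minutes travel time → 3:05 AM UTC.
Stockholm is UTC+2:00, so local arrival = 3:05 AM + 2:00 = 5:05 AM on Jun 19.

5:05 AM on June 19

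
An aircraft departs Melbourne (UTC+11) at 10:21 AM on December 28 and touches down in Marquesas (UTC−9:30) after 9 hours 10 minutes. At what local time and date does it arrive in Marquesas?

Convert departure to UTC: 10:21 AM − 11:00 = 11:21 PM UTC on Dec 27.
Add 9 hours and 10 minutes travel time → 8:31 AM UTC (Dec 28).
Marquesas is UTC−9:30, so local arrival = 8:31 AM − 9:30 = 11:01 PM on Dec 27.

11:01 PM on December 27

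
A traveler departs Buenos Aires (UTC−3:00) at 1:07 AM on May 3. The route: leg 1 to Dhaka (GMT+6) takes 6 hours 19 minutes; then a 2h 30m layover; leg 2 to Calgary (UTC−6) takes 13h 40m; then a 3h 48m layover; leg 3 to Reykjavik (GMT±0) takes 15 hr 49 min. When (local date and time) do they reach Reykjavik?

10:13 PM on May 4

Convert departure to UTC: 1:07 AM + 3:00 = 4:07 AM UTC on May 3.
Add 6 hours 19 minutes leg 1 → 10:26 AM UTC.
Add 2 hours and 30 minutes layover in Dhaka → 12:56 PM UTC.
Add 13 hours and 40 minutes leg 2 → 2:36 AM UTC (May 4).
Add 3 hours and 48 minutes layover in Calgary → 6:24 AM UTC.
Add 15 hours 49 minutes leg 3 → 10:13 PM UTC.
Reykjavik is UTC+0, so local arrival is the same: 10:13 PM on May 4.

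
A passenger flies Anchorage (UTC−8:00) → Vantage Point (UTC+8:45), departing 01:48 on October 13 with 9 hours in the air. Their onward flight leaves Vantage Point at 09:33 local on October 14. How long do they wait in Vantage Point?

Convert departure to UTC: 01:48 + 8:00 = 09:48 UTC on Oct 13.
Add 9 hours flight time → 18:48 UTC.
Vantage Point is UTC+8:45, so local arrival = 18:48 + 8:45 = 03:33 on Oct 14.
Layover = 09:33 − 03:33 = 6 hours.

6 hours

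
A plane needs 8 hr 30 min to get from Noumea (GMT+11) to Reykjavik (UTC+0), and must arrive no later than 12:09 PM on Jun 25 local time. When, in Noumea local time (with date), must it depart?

Target arrival is already UTC: 12:09 PM on Jun 25.
Subtract 8 hours 30 minutes → departure 3:39 AM UTC on Jun 25.
Noumea is UTC+11:00: 3:39 AM + 11:00 = 2:39 PM on Jun 25.

2:39 PM on Jun 25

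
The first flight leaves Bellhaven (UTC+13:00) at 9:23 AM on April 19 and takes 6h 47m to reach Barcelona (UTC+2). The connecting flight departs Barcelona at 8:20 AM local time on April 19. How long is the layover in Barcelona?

Convert departure to UTC: 9:23 AM − 13:00 = 8:23 PM UTC on Apr 18.
Add 6 hours 47 minutes flight time → 3:10 AM UTC (Apr 19).
Barcelona is UTC+2:00, so local arrival = 3:10 AM + 2:00 = 5:10 AM on Apr 19.
Layover = 8:20 AM − 5:10 AM = 3 hours 10 minutes.

3 hours 10 minutes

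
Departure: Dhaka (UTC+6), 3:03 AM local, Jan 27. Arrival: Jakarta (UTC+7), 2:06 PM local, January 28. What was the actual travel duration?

34 hours 3 minutes

Departure in UTC: 3:03 AM − 6:00 = 9:03 PM on Jan 26.
Arrival in UTC: 2:06 PM − 7:00 = 7:06 AM on Jan 28.
Elapsed = 7:06 AM − 9:03 PM (+2 days) = 34 hours 3 minutes.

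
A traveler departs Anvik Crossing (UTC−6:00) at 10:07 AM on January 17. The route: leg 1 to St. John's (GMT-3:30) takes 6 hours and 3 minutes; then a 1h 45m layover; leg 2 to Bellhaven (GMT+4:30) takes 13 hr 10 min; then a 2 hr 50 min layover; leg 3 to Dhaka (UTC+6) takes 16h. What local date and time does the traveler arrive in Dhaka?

1:55 PM on January 19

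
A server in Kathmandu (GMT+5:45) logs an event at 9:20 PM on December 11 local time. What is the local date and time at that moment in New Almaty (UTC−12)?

3:35 AM on December 11

In UTC: 9:20 PM − 5:45 = 3:35 PM on Dec 11.
New Almaty is UTC−12:00: 3:35 PM − 12:00 = 3:35 AM on Dec 11.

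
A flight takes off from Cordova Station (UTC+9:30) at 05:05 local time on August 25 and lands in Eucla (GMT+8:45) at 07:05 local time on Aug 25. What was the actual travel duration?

Departure in UTC: 05:05 − 9:30 = 19:35 on Aug 24.
Arrival in UTC: 07:05 − 8:45 = 22:20 on Aug 24.
Elapsed = 22:20 − 19:35 = 2 hours 45 minutes.

2 hours 45 minutes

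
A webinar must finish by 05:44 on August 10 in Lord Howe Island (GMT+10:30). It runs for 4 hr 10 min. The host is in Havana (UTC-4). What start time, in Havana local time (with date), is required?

11:04 on August 9

Target end time in UTC: 05:44 − 10:30 = 19:14 on Aug 9.
Subtract 4 hours 10 minutes → start 15:04 UTC on Aug 9.
Havana is UTC−4:00: 15:04 − 4:00 = 11:04 on Aug 9.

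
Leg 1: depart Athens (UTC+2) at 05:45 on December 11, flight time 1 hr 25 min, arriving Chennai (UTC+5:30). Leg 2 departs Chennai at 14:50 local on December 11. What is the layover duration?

4 hours 10 minutes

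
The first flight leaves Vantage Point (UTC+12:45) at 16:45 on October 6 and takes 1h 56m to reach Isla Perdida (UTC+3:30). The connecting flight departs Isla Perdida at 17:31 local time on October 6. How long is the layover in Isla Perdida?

8 hours 5 minutes

Convert departure to UTC: 16:45 − 12:45 = 04:00 UTC on Oct 6.
Add 1 hour 56 minutes flight time → 05:56 UTC.
Isla Perdida is UTC+3:30, so local arrival = 05:56 + 3:30 = 09:26 on Oct 6.
Layover = 17:31 − 09:26 = 8 hours 5 minutes.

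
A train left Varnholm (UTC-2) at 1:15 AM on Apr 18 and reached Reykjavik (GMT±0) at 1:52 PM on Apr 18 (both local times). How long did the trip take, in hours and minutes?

10 hours 37 minutes

Reykjavik is 2:00 ahead of Varnholm.
Clock-face elapsed time (ignoring zones) is 12 hours 37 minutes.
Actual elapsed = 12 hours 37 minutes − 2:00 = 10 hours 37 minutes.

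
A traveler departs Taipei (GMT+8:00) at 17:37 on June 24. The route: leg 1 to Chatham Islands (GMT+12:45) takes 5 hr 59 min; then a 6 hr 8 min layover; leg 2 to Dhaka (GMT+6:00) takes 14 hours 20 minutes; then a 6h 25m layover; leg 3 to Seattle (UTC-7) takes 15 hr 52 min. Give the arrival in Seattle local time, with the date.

03:21 on Jun 26

Convert departure to UTC: 17:37 − 8:00 = 09:37 UTC on Jun 24.
Add 5 hours 59 minutes leg 1 → 15:36 UTC.
Add 6 hours and 8 minutes layover in Chatham Islands → 21:44 UTC.
Add 14 hours and 20 minutes leg 2 → 12:04 UTC (Jun 25).
Add 6 hours 25 minutes layover in Dhaka → 18:29 UTC.
Add 15 hours 52 minutes leg 3 → 10:21 UTC (Jun 26).
Seattle is UTC−7:00, so local arrival = 10:21 − 7:00 = 03:21 on Jun 26.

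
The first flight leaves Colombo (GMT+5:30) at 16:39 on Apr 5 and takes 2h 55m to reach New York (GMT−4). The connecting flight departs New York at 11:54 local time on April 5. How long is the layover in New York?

Convert departure to UTC: 16:39 − 5:30 = 11:09 UTC on Apr 5.
Add 2 hours and 55 minutes flight time → 14:04 UTC.
New York is UTC−4:00, so local arrival = 14:04 − 4:00 = 10:04 on Apr 5.
Layover = 11:54 − 10:04 = 1 hour 50 minutes.

1 hour 50 minutes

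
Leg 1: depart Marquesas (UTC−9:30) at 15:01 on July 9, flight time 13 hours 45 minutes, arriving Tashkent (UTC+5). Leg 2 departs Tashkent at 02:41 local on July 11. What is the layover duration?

Convert departure to UTC: 15:01 + 9:30 = 00:31 UTC on Jul 10.
Add 13 hours and 45 minutes flight time → 14:16 UTC.
Tashkent is UTC+5:00, so local arrival = 14:16 + 5:00 = 19:16 on Jul 10.
Layover = 02:41 − 19:16 (+1 day) = 7 hours 25 minutes.

7 hours 25 minutes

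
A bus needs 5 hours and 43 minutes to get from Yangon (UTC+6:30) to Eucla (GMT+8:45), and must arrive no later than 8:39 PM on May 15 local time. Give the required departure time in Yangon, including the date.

Target arrival in UTC: 8:39 PM − 8:45 = 11:54 AM on May 15.
Subtract 5 hours 43 minutes → departure 6:11 AM UTC on May 15.
Yangon is UTC+6:30: 6:11 AM + 6:30 = 12:41 PM on May 15.

12:41 PM on May 15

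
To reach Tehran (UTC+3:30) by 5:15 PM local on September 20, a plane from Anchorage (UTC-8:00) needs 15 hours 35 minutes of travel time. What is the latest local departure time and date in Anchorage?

Target arrival in UTC: 5:15 PM − 3:30 = 1:45 PM on Sep 20.
Subtract 15 hours and 35 minutes → departure 10:10 PM UTC on Sep 19.
Anchorage is UTC−8:00: 10:10 PM − 8:00 = 2:10 PM on Sep 19.

2:10 PM on Sep 19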